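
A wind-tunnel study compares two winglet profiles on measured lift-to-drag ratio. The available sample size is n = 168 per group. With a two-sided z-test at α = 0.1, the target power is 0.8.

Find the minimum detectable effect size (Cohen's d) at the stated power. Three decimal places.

Required noncentrality: δ = z_{0.05} + z_{0.20} = 1.645 + 0.842 = 2.486.
(Lower-tail contribution to power is negligible for δ > 0.)
δ = d·√(n/2) ⇒ d = δ/√(n/2) = 2.486/√(168/2) = 0.2713.

d ≈ 0.271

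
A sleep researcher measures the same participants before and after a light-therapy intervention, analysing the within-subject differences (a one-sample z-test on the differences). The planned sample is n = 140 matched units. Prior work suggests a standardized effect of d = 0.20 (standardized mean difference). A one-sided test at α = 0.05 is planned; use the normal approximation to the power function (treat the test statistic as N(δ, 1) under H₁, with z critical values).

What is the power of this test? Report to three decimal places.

Power ≈ 0.765

Noncentrality parameter: δ = d·√n = 0.20 × √140 = 2.3664
Critical value for a one-sided test at α = 0.05: z_α = 1.645.
Power = Φ(δ − 1.645) = Φ(0.722) = 0.7647.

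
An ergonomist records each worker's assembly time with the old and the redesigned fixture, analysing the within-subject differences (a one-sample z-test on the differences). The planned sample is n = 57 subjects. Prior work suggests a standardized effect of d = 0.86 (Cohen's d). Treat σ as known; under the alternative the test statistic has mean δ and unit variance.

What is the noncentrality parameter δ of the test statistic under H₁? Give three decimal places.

δ ≈ 6.493

The noncentrality parameter scales effect size by the design's sample-size factor: δ = d·√n = 0.86 × √57 = 6.4929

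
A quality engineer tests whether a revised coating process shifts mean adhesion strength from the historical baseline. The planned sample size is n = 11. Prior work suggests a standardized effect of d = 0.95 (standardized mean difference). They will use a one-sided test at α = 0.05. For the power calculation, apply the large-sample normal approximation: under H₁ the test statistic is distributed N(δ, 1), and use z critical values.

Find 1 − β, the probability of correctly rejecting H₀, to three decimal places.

Noncentrality parameter: δ = d·√n = 0.95 × √11 = 3.1508
One-sided α = 0.05 → critical value z_{0.05} = 1.645.
Power = P(Z > 1.645 − δ) = Φ(1.506) = 0.9340.

Power ≈ 0.934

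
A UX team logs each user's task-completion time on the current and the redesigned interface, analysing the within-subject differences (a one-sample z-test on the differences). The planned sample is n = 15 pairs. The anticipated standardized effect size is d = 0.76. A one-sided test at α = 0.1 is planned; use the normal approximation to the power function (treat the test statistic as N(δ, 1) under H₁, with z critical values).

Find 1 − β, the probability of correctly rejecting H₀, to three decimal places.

Noncentrality parameter: δ = d·√n = 0.76 × √15 = 2.9435
Critical value for a one-sided test at α = 0.1: z_α = 1.282.
Power = P(Z > 1.282 − δ) = Φ(1.662) = 0.9517.

Power ≈ 0.952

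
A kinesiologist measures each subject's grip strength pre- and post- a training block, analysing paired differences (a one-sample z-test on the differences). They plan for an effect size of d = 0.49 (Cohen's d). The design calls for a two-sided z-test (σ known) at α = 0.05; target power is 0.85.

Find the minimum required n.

n = 38

For power 0.85 need Φ(δ − z_{0.025}) = 0.85, so δ = z_{0.025} + z_{0.15} = 1.960 + 1.036 = 2.996.
(Ignoring the negligible lower-tail rejection probability gives the usual closed-form inversion.)
δ = d·√n ⇒ n = (δ/d)² = (2.996 / 0.49)² = 37.39.
Round up to the next whole unit.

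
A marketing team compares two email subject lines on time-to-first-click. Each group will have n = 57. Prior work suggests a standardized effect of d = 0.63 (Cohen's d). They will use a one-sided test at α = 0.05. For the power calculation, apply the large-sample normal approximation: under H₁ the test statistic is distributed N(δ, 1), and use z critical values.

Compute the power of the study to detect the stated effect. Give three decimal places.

Power ≈ 0.957

Noncentrality parameter: δ = d·√(n/2) = 0.63 × √(57/2) = 3.3633
One-sided α = 0.05 → critical value z_{0.05} = 1.645.
Power = Φ(δ − 1.645) = Φ(1.718) = 0.9571.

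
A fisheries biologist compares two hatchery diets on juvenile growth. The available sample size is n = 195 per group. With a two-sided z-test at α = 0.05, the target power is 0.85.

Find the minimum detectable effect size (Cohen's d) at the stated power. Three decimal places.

d ≈ 0.303

Required noncentrality: δ = z_{0.025} + z_{0.15} = 1.960 + 1.036 = 2.996.
(Lower-tail contribution to power is negligible for δ > 0.)
δ = d·√(n/2) ⇒ d = δ/√(n/2) = 2.996/√(195/2) = 0.3035.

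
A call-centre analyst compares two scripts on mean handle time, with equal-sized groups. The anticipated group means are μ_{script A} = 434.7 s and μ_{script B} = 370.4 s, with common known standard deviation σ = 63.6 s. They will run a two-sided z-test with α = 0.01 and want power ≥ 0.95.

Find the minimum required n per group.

n = 35 per group

Standardized effect: d = |μ_{script A} − μ_{script B}| / σ = |434.7 − 370.4| / 63.6 = 1.0110
For power 0.95 need Φ(δ − z_{0.005}) = 0.95, so δ = z_{0.005} + z_{0.05} = 2.576 + 1.645 = 4.221.
(The Φ(−δ − z_{α/2}) term is vanishingly small for δ > 0 and is dropped in the standard sample-size formula.)
δ = d·√(n/2) ⇒ n = 2(δ/d)² = 2 × (4.221 / 1.0110)² = 34.86.
Rounding up, n = 35 per group.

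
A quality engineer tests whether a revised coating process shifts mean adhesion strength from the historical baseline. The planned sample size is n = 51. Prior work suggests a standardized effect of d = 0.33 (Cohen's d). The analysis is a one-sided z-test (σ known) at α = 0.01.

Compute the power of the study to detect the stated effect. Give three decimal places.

Power ≈ 0.512

Noncentrality parameter: δ = d·√n = 0.33 × √51 = 2.3567
Critical value for a one-sided test at α = 0.01: z_α = 2.326.
Power = P(Z > 2.326 − δ) = Φ(0.030) = 0.5121.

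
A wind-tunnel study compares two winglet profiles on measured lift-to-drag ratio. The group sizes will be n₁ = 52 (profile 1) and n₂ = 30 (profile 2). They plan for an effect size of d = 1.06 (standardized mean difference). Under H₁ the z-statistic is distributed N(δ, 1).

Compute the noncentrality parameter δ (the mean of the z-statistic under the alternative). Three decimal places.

The noncentrality parameter scales effect size by the design's sample-size factor: δ = d / √(1/n₁ + 1/n₂) = 1.06 / √(1/52 + 1/30) = 4.6234

δ ≈ 4.623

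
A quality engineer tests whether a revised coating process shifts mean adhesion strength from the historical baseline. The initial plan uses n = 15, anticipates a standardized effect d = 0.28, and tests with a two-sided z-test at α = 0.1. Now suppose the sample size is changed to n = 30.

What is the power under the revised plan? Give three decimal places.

With n = 30: δ = d·√n = 0.28 × √30 = 1.5336. Critical value z_{0.05} = 1.645.
Revised power = Φ(δ − 1.645) + Φ(−δ − 1.645) = Φ(-0.111) + Φ(-3.178) = 0.4557 + 0.0007 = 0.4565.

Power ≈ 0.456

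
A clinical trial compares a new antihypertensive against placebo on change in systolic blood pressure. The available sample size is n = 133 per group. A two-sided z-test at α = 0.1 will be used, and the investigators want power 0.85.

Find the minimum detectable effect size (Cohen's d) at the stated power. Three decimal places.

d ≈ 0.329

Required noncentrality: δ = z_{0.05} + z_{0.15} = 1.645 + 1.036 = 2.681.
(The second rejection-region term Φ(−δ − z_{α/2}) is negligible and dropped.)
δ = d·√(n/2) ⇒ d = δ/√(n/2) = 2.681/√(133/2) = 0.3288.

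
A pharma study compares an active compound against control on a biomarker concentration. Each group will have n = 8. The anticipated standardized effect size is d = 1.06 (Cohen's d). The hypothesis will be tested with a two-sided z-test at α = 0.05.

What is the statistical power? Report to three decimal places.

Power ≈ 0.564

Noncentrality parameter: δ = d·√(n/2) = 1.06 × √(8/2) = 2.1200
Critical value for a two-sided test at α = 0.05: z_{α/2} = 1.960.
Power = Φ(δ − 1.960) + Φ(−δ − 1.960) = Φ(0.160) + Φ(-4.080) = 0.5636 + 0.0000 = 0.5636.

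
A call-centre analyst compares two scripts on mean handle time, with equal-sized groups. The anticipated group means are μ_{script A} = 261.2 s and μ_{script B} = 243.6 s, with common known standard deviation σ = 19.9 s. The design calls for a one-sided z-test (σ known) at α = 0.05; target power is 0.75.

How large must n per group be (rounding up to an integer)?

Standardized effect: d = |μ_{script A} − μ_{script B}| / σ = |261.2 − 243.6| / 19.9 = 0.8844
For power 0.75 need Φ(δ − z_{0.05}) = 0.75, so δ = z_{0.05} + z_{0.25} = 1.645 + 0.674 = 2.319.
δ = d·√(n/2) ⇒ n = 2(δ/d)² = 2 × (2.319 / 0.8844)² = 13.75.
Rounding up, n = 14 per group.

n = 14 per group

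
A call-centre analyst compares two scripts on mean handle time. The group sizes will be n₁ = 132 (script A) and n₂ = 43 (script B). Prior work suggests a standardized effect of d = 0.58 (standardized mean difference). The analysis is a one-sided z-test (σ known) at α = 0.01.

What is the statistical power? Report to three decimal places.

Noncentrality parameter: δ = d / √(1/n₁ + 1/n₂) = 0.58 / √(1/132 + 1/43) = 3.3032
One-sided α = 0.01 → critical value z_{0.01} = 2.326.
Power = P(Z > 2.326 − δ) = Φ(0.977) = 0.8357.

Power ≈ 0.836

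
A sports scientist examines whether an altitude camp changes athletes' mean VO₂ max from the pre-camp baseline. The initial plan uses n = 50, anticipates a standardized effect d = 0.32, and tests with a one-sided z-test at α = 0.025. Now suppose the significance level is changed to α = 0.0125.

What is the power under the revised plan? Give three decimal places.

δ = d·√n = 0.32 × √50 = 2.2627 (unchanged). New critical value: z_{0.0125} = 2.241.
Revised power = P(Z > 2.241 − δ) = Φ(0.021) = 0.5085.

Power ≈ 0.509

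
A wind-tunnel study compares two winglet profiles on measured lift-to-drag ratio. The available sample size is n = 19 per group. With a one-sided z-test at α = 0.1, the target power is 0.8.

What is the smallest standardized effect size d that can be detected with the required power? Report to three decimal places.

Need Φ(δ − 1.282) = 0.8, so δ = 1.282 + 0.842 = 2.123.
δ = d·√(n/2) ⇒ d = δ/√(n/2) = 2.123/√(19/2) = 0.6888.

d ≈ 0.689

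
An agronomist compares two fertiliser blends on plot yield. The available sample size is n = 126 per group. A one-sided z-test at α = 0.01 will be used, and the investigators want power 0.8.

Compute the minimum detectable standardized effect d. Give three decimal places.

Required noncentrality: δ = z_{0.01} + z_{0.20} = 2.326 + 0.842 = 3.168.
δ = d·√(n/2) ⇒ d = δ/√(n/2) = 3.168/√(126/2) = 0.3991.

d ≈ 0.399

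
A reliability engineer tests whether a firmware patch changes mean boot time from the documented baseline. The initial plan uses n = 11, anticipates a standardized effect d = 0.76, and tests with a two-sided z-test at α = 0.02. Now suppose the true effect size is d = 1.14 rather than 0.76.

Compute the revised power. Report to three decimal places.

With d = 1.14: δ = d·√n = 1.14 × √11 = 3.7810. Critical value z_{0.01} = 2.326.
Revised power = Φ(δ − 2.326) + Φ(−δ − 2.326) = Φ(1.455) + Φ(-6.107) = 0.9271 + 0.0000 = 0.9271.

Power ≈ 0.927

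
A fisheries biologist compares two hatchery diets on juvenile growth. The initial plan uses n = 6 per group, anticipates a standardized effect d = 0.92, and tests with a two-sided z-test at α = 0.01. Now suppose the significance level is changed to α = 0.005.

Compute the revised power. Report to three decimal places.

Power ≈ 0.112

δ = d·√(n/2) = 0.92 × √(6/2) = 1.5935 (unchanged). New critical value: z_{0.0025} = 2.807.
Revised power = Φ(δ − 2.807) + Φ(−δ − 2.807) = Φ(-1.214) + Φ(-4.401) = 0.1125 + 0.0000 = 0.1125.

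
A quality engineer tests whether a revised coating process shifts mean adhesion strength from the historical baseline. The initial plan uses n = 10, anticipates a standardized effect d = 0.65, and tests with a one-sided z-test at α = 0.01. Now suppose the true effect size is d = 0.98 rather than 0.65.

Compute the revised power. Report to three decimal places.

With d = 0.98: δ = d·√n = 0.98 × √10 = 3.0990. Critical value z_{0.01} = 2.326.
Revised power = Φ(δ − 2.326) = Φ(0.773) = 0.7801.

Power ≈ 0.780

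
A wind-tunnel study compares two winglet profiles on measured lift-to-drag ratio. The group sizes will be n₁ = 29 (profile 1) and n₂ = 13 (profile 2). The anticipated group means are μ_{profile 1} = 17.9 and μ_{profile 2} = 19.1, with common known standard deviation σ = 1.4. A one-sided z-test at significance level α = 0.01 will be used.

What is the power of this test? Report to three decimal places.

Power ≈ 0.595

Standardized effect: d = |μ_{profile 1} − μ_{profile 2}| / σ = |17.9 − 19.1| / 1.4 = 0.8571
Noncentrality parameter: δ = d / √(1/n₁ + 1/n₂) = 0.8571 / √(1/29 + 1/13) = 2.5680
Critical value for a one-sided test at α = 0.01: z_α = 2.326.
Power = P(Z > 2.326 − δ) = Φ(0.242) = 0.5955.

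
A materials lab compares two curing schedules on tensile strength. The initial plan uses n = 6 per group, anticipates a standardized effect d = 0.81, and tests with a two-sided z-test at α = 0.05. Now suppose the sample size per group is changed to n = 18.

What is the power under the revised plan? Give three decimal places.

With n = 18 per group: δ = d·√(n/2) = 0.81 × √(18/2) = 2.4300. Critical value z_{0.025} = 1.960.
Revised power = Φ(δ − 1.960) + Φ(−δ − 1.960) = Φ(0.470) + Φ(-4.390) = 0.6808 + 0.0000 = 0.6808.

Power ≈ 0.681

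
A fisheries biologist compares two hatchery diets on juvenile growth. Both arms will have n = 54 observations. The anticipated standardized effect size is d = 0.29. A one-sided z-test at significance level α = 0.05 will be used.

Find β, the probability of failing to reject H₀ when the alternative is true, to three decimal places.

Noncentrality parameter: δ = d·√(n/2) = 0.29 × √(54/2) = 1.5069
One-sided α = 0.05 → critical value z_{0.05} = 1.645.
Power = Φ(δ − 1.645) = Φ(-0.138) = 0.4451.
Type II error: β = 1 − power = 1 − 0.4451 = 0.5549.

β ≈ 0.555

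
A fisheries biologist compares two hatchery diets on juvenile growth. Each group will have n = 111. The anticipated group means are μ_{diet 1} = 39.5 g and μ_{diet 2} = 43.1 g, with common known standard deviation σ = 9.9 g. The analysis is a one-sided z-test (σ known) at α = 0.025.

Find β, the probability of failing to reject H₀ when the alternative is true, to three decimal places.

Standardized effect: d = |μ_{diet 1} − μ_{diet 2}| / σ = |39.5 − 43.1| / 9.9 = 0.3636
Noncentrality parameter: δ = d·√(n/2) = 0.3636 × √(111/2) = 2.7090
Critical value for a one-sided test at α = 0.025: z_α = 1.960.
Power = P(Z > 1.960 − δ) = Φ(0.749) = 0.7731.
Type II error: β = 1 − power = 1 − 0.7731 = 0.2269.

β ≈ 0.227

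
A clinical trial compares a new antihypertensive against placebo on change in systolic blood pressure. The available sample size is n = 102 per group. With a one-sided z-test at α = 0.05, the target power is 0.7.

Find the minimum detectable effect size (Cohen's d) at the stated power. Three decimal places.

Need Φ(δ − 1.645) = 0.7, so δ = 1.645 + 0.524 = 2.169.
δ = d·√(n/2) ⇒ d = δ/√(n/2) = 2.169/√(102/2) = 0.3038.

d ≈ 0.304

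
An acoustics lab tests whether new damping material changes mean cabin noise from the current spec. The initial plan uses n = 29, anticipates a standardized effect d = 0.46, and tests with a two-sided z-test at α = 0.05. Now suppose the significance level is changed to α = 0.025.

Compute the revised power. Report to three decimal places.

Power ≈ 0.593

δ = d·√n = 0.46 × √29 = 2.4772 (unchanged). New critical value: z_{0.0125} = 2.241.
Revised power = Φ(δ − 2.241) + Φ(−δ − 2.241) = Φ(0.236) + Φ(-4.719) = 0.5932 + 0.0000 = 0.5932.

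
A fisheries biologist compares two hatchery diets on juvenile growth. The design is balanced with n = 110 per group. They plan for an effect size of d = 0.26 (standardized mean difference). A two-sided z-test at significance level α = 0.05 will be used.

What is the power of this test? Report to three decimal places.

Power ≈ 0.487

Noncentrality parameter: λ = d·√(n/2) = 0.26 × √(110/2) = 1.9282
Two-sided α = 0.05 → critical value z_{0.025} = 1.960.
Power = Φ(λ − 1.960) + Φ(−λ − 1.960) = Φ(-0.032) + Φ(-3.888) = 0.4873 + 0.0001 = 0.4874.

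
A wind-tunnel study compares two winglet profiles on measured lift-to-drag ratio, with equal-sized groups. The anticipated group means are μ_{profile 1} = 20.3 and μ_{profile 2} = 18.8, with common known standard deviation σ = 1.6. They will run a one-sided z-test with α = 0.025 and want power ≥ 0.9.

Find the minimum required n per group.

Standardized effect: d = |μ_{profile 1} − μ_{profile 2}| / σ = |20.3 − 18.8| / 1.6 = 0.9375
Set Φ(δ − 1.960) = 0.9; then δ − 1.960 = Φ⁻¹(0.9) = 1.282, giving δ = 3.242.
δ = d·√(n/2) ⇒ n = 2(δ/d)² = 2 × (3.242 / 0.9375)² = 23.91.
Rounding up, n = 24 per group.

n = 24 per group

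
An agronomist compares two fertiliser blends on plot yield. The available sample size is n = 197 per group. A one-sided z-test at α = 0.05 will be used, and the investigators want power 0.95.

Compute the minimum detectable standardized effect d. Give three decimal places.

d ≈ 0.331

Need Φ(δ − 1.645) = 0.95, so δ = 1.645 + 1.645 = 3.290.
δ = d·√(n/2) ⇒ d = δ/√(n/2) = 3.290/√(197/2) = 0.3315.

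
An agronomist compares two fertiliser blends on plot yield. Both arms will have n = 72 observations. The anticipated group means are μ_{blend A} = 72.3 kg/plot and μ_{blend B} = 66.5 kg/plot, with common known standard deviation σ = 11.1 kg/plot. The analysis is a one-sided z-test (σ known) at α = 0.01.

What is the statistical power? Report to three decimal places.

Power ≈ 0.791

Standardized effect: d = |μ_{blend A} − μ_{blend B}| / σ = |72.3 − 66.5| / 11.1 = 0.5225
Noncentrality parameter: δ = d·√(n/2) = 0.5225 × √(72/2) = 3.1351
Critical value for a one-sided test at α = 0.01: z_α = 2.326.
Power = P(Z > 2.326 − δ) = Φ(0.809) = 0.7907.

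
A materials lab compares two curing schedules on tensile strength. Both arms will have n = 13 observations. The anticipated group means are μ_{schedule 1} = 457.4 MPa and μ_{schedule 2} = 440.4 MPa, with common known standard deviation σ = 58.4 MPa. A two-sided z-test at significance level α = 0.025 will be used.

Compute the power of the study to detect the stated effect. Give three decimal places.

Standardized effect: d = |μ_{schedule 1} − μ_{schedule 2}| / σ = |457.4 − 440.4| / 58.4 = 0.2911
Noncentrality parameter: δ = d·√(n/2) = 0.2911 × √(13/2) = 0.7422
Two-sided α = 0.025 → critical value z_{0.0125} = 2.241.
Power = Φ(δ − 2.241) + Φ(−δ − 2.241) = Φ(-1.499) + Φ(-2.984) = 0.0669 + 0.0014 = 0.0683.

Power ≈ 0.068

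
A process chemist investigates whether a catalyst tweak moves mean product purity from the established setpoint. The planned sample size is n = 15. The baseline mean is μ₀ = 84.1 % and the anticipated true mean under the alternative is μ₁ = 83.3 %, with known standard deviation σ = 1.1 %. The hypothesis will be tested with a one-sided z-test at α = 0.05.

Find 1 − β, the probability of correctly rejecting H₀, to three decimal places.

Standardized effect: d = |μ₁ − μ₀| / σ = |83.3 − 84.1| / 1.1 = 0.7273
Noncentrality parameter: δ = d·√n = 0.7273 × √15 = 2.8167
One-sided α = 0.05 → critical value z_{0.05} = 1.645.
Power = Φ(δ − 1.645) = Φ(1.172) = 0.8794.

Power ≈ 0.879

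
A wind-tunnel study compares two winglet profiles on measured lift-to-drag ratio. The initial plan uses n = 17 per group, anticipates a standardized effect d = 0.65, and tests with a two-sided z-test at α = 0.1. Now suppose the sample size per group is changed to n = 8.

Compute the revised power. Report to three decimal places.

Power ≈ 0.367

With n = 8 per group: δ = d·√(n/2) = 0.65 × √(8/2) = 1.3000. Critical value z_{0.05} = 1.645.
Revised power = Φ(δ − 1.645) + Φ(−δ − 1.645) = Φ(-0.345) + Φ(-2.945) = 0.3651 + 0.0016 = 0.3667.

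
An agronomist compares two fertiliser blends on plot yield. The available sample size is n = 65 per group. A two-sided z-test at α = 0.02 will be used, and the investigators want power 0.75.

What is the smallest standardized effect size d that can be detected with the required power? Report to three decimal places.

Need Φ(δ − 2.326) = 0.75, so δ = 2.326 + 0.674 = 3.001.
(The second rejection-region term Φ(−δ − z_{α/2}) is negligible and dropped.)
δ = d·√(n/2) ⇒ d = δ/√(n/2) = 3.001/√(65/2) = 0.5264.

d ≈ 0.526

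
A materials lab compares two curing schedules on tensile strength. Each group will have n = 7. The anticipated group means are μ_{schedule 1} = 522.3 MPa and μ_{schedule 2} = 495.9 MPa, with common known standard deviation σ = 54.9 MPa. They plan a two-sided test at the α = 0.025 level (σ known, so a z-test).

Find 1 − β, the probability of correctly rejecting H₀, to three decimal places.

Standardized effect: d = |μ_{schedule 1} − μ_{schedule 2}| / σ = |522.3 − 495.9| / 54.9 = 0.4809
Noncentrality parameter: δ = d·√(n/2) = 0.4809 × √(7/2) = 0.8996
Two-sided α = 0.025 → critical value z_{0.0125} = 2.241.
Power = Φ(δ − 2.241) + Φ(−δ − 2.241) = Φ(-1.342) + Φ(-3.141) = 0.0898 + 0.0008 = 0.0907.

Power ≈ 0.091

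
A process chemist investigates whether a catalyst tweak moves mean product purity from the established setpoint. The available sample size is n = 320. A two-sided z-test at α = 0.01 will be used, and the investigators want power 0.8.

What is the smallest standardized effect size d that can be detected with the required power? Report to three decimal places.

Need Φ(δ − 2.576) = 0.8, so δ = 2.576 + 0.842 = 3.417.
(Lower-tail contribution to power is negligible for δ > 0.)
δ = d·√n ⇒ d = δ/√n = 3.417/√320 = 0.1910.

d ≈ 0.191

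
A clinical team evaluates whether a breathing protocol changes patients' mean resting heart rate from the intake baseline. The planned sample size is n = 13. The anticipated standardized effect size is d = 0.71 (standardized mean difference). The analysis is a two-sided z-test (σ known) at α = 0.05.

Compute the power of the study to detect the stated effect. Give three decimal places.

Noncentrality parameter: δ = d·√n = 0.71 × √13 = 2.5599
Two-sided α = 0.05 → critical value z_{0.025} = 1.960.
Power = Φ(δ − 1.960) + Φ(−δ − 1.960) = Φ(0.600) + Φ(-4.520) = 0.7257 + 0.0000 = 0.7257.

Power ≈ 0.726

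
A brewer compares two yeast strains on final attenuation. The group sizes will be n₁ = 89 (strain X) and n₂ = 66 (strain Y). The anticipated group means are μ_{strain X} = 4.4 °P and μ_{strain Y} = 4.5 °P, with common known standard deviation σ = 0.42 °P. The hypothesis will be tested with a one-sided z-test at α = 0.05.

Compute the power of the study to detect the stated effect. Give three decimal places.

Standardized effect: d = |μ_{strain X} − μ_{strain Y}| / σ = |4.4 − 4.5| / 0.42 = 0.2381
Noncentrality parameter: δ = d / √(1/n₁ + 1/n₂) = 0.2381 / √(1/89 + 1/66) = 1.4657
Critical value for a one-sided test at α = 0.05: z_α = 1.645.
Power = P(Z > 1.645 − δ) = Φ(-0.179) = 0.4289.

Power ≈ 0.429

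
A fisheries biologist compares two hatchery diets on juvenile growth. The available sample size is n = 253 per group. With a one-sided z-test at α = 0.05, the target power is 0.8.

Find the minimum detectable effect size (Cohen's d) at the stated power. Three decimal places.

Required noncentrality: δ = z_{0.05} + z_{0.20} = 1.645 + 0.842 = 2.486.
δ = d·√(n/2) ⇒ d = δ/√(n/2) = 2.486/√(253/2) = 0.2211.

d ≈ 0.221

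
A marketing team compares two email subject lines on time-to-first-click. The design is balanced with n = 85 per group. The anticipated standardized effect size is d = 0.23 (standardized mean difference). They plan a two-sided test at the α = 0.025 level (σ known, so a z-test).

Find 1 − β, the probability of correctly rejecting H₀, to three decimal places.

Noncentrality parameter: δ = d·√(n/2) = 0.23 × √(85/2) = 1.4994
Two-sided α = 0.025 → critical value z_{0.0125} = 2.241.
Power = Φ(δ − 2.241) + Φ(−δ − 2.241) = Φ(-0.742) + Φ(-3.741) = 0.2290 + 0.0001 = 0.2291.

Power ≈ 0.229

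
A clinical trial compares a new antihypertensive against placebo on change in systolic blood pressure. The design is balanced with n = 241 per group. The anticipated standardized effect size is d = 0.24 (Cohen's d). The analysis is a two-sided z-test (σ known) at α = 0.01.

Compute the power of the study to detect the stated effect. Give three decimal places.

Noncentrality parameter: δ = d·√(n/2) = 0.24 × √(241/2) = 2.6345
Critical value for a two-sided test at α = 0.01: z_{α/2} = 2.576.
Power = Φ(δ − 2.576) + Φ(−δ − 2.576) = Φ(0.059) + Φ(-5.210) = 0.5234 + 0.0000 = 0.5234.

Power ≈ 0.523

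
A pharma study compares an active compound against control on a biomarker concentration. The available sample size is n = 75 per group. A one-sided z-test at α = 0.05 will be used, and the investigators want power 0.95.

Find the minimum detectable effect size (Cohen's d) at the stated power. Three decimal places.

d ≈ 0.537

Need Φ(δ − 1.645) = 0.95, so δ = 1.645 + 1.645 = 3.290.
δ = d·√(n/2) ⇒ d = δ/√(n/2) = 3.290/√(75/2) = 0.5372.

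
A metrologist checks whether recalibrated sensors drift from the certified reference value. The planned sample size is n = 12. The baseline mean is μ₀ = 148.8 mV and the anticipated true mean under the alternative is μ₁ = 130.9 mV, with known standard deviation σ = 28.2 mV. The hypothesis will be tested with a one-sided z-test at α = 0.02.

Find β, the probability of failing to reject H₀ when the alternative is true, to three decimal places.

β ≈ 0.442

Standardized effect: d = |μ₁ − μ₀| / σ = |130.9 − 148.8| / 28.2 = 0.6348
Noncentrality parameter: δ = d·√n = 0.6348 × √12 = 2.1988
One-sided α = 0.02 → critical value z_{0.02} = 2.054.
Power = P(Z > 2.054 − δ) = Φ(0.145) = 0.5577.
Type II error: β = 1 − power = 1 − 0.5577 = 0.4423.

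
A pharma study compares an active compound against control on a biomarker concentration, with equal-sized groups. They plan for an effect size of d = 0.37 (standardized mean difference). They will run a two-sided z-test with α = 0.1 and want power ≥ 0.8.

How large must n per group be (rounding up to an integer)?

n = 91 per group

Set Φ(δ − 1.645) = 0.8; then δ − 1.645 = Φ⁻¹(0.8) = 0.842, giving δ = 2.486.
(The Φ(−δ − z_{α/2}) term is vanishingly small for δ > 0 and is dropped in the standard sample-size formula.)
δ = d·√(n/2) ⇒ n = 2(δ/d)² = 2 × (2.486 / 0.37)² = 90.32.
Round up to the next whole unit.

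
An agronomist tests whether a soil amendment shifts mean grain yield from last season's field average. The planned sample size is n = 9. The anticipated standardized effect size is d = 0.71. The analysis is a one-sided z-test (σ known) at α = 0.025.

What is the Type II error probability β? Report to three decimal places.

β ≈ 0.432

Noncentrality parameter: λ = d·√n = 0.71 × √9 = 2.1300
One-sided α = 0.025 → critical value z_{0.025} = 1.960.
Power = P(Z > 1.960 − λ) = Φ(0.170) = 0.5675.
Type II error: β = 1 − power = 1 − 0.5675 = 0.4325.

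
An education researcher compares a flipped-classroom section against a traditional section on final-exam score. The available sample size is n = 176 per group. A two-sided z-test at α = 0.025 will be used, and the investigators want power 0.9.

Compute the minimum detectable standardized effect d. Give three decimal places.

d ≈ 0.376

Need Φ(δ − 2.241) = 0.9, so δ = 2.241 + 1.282 = 3.523.
(The second rejection-region term Φ(−δ − z_{α/2}) is negligible and dropped.)
δ = d·√(n/2) ⇒ d = δ/√(n/2) = 3.523/√(176/2) = 0.3755.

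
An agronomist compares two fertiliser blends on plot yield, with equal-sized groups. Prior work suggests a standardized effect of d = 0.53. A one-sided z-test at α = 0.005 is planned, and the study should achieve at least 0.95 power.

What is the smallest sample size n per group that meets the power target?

n = 127 per group

For power 0.95 need Φ(δ − z_{0.005}) = 0.95, so δ = z_{0.005} + z_{0.05} = 2.576 + 1.645 = 4.221.
δ = d·√(n/2) ⇒ n = 2(δ/d)² = 2 × (4.221 / 0.53)² = 126.84.
Round up to the next whole unit.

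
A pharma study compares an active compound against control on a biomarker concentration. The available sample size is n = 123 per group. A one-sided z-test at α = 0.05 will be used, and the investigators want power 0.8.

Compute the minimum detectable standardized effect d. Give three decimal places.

Required noncentrality: δ = z_{0.05} + z_{0.20} = 1.645 + 0.842 = 2.486.
δ = d·√(n/2) ⇒ d = δ/√(n/2) = 2.486/√(123/2) = 0.3171.

d ≈ 0.317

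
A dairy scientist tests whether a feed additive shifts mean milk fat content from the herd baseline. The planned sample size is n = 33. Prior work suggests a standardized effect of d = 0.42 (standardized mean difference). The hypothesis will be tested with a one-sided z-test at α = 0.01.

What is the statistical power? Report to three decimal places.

Noncentrality parameter: δ = d·√n = 0.42 × √33 = 2.4127
Critical value for a one-sided test at α = 0.01: z_α = 2.326.
Power = P(Z > 2.326 − δ) = Φ(0.086) = 0.5344.

Power ≈ 0.534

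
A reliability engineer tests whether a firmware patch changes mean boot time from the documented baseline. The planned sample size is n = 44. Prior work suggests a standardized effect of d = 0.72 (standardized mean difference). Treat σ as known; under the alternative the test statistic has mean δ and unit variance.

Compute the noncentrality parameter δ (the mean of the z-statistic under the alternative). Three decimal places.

The noncentrality parameter scales effect size by the design's sample-size factor: δ = d·√n = 0.72 × √44 = 4.7759

δ ≈ 4.776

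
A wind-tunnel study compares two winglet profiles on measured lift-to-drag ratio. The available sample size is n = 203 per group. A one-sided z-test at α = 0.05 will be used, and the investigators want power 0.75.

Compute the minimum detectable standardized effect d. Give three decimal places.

Required noncentrality: δ = z_{0.05} + z_{0.25} = 1.645 + 0.674 = 2.319.
δ = d·√(n/2) ⇒ d = δ/√(n/2) = 2.319/√(203/2) = 0.2302.

d ≈ 0.230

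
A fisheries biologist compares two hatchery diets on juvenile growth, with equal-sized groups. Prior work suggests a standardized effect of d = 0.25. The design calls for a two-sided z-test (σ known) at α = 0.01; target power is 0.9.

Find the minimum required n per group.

Set Φ(δ − 2.576) = 0.9; then δ − 2.576 = Φ⁻¹(0.9) = 1.282, giving δ = 3.857.
(For δ > 0 the lower-tail rejection region contributes negligibly to power, so the one-term inversion is standard.)
δ = d·√(n/2) ⇒ n = 2(δ/d)² = 2 × (3.857 / 0.25)² = 476.14.
Round up to the next whole unit.

n = 477 per group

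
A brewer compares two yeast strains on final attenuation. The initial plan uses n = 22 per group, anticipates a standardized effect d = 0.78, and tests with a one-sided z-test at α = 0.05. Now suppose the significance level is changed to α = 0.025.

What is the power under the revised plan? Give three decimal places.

Power ≈ 0.735

δ = d·√(n/2) = 0.78 × √(22/2) = 2.5870 (unchanged). New critical value: z_{0.025} = 1.960.
Revised power = P(Z > 1.960 − δ) = Φ(0.627) = 0.7347.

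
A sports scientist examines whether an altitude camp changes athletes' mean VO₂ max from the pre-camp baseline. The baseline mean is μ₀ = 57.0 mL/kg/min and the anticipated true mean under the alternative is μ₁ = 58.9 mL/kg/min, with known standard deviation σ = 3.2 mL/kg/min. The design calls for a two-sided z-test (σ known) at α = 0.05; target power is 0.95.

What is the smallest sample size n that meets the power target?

Standardized effect: d = |μ₁ − μ₀| / σ = |58.9 − 57.0| / 3.2 = 0.5937
Set Φ(δ − 1.960) = 0.95; then δ − 1.960 = Φ⁻¹(0.95) = 1.645, giving δ = 3.605.
(For δ > 0 the lower-tail rejection region contributes negligibly to power, so the one-term inversion is standard.)
δ = d·√n ⇒ n = (δ/d)² = (3.605 / 0.5937)² = 36.86.
Rounding up, n = 37.

n = 37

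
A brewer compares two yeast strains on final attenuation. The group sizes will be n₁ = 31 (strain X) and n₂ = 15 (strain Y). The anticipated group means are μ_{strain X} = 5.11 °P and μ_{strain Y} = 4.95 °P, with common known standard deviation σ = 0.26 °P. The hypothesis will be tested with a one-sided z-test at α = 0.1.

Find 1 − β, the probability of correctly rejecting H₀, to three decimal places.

Power ≈ 0.750

Standardized effect: d = |μ_{strain X} − μ_{strain Y}| / σ = |5.11 − 4.95| / 0.26 = 0.6154
Noncentrality parameter: δ = d / √(1/n₁ + 1/n₂) = 0.6154 / √(1/31 + 1/15) = 1.9566
One-sided α = 0.1 → critical value z_{0.1} = 1.282.
Power = P(Z > 1.282 − δ) = Φ(0.675) = 0.7502.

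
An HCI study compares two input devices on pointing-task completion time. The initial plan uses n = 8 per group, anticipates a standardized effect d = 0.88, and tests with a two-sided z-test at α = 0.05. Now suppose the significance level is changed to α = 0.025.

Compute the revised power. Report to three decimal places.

Power ≈ 0.315

δ = d·√(n/2) = 0.88 × √(8/2) = 1.7600 (unchanged). New critical value: z_{0.0125} = 2.241.
Revised power = Φ(δ − 2.241) + Φ(−δ − 2.241) = Φ(-0.481) + Φ(-4.001) = 0.3151 + 0.0000 = 0.3151.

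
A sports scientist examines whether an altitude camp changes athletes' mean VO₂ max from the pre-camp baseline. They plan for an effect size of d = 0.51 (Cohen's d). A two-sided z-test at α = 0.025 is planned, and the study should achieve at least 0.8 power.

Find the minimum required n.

n = 37

Set Φ(δ − 2.241) = 0.8; then δ − 2.241 = Φ⁻¹(0.8) = 0.842, giving δ = 3.083.
(Ignoring the negligible lower-tail rejection probability gives the usual closed-form inversion.)
δ = d·√n ⇒ n = (δ/d)² = (3.083 / 0.51)² = 36.54.
Round up to the next whole unit.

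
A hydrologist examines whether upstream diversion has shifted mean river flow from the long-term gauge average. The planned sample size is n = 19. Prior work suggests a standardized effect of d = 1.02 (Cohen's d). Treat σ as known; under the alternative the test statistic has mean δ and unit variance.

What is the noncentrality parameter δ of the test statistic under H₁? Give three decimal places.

δ ≈ 4.446

δ = d·√n = 1.02 × √19 = 4.4461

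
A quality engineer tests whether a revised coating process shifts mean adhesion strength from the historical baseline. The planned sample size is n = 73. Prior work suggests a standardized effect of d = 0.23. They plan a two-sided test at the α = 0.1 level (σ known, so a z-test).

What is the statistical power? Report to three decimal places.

Noncentrality parameter: δ = d·√n = 0.23 × √73 = 1.9651
Critical value for a two-sided test at α = 0.1: z_{α/2} = 1.645.
Power = Φ(δ − 1.645) + Φ(−δ − 1.645) = Φ(0.320) + Φ(-3.610) = 0.6256 + 0.0002 = 0.6258.

Power ≈ 0.626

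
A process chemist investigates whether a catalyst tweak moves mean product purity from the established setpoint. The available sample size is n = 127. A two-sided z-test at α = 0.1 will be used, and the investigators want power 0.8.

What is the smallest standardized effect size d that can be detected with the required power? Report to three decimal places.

d ≈ 0.221

Need Φ(δ − 1.645) = 0.8, so δ = 1.645 + 0.842 = 2.486.
(The second rejection-region term Φ(−δ − z_{α/2}) is negligible and dropped.)
δ = d·√n ⇒ d = δ/√n = 2.486/√127 = 0.2206.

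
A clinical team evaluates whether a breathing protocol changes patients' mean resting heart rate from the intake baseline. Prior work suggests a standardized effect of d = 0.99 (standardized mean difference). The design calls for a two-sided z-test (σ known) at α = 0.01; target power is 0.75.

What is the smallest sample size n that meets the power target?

Set Φ(δ − 2.576) = 0.75; then δ − 2.576 = Φ⁻¹(0.75) = 0.674, giving δ = 3.250.
(For δ > 0 the lower-tail rejection region contributes negligibly to power, so the one-term inversion is standard.)
δ = d·√n ⇒ n = (δ/d)² = (3.250 / 0.99)² = 10.78.
Rounding up, n = 11.

n = 11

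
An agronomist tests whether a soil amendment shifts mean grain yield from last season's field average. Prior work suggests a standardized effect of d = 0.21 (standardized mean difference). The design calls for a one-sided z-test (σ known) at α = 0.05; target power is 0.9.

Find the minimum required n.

Set Φ(δ − 1.645) = 0.9; then δ − 1.645 = Φ⁻¹(0.9) = 1.282, giving δ = 2.926.
δ = d·√n ⇒ n = (δ/d)² = (2.926 / 0.21)² = 194.19.
Rounding up, n = 195.

n = 195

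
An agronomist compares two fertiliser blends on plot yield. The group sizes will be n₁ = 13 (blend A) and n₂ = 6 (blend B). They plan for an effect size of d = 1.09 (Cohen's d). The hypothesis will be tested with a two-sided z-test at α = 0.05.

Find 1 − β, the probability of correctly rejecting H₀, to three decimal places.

Noncentrality parameter: δ = d / √(1/n₁ + 1/n₂) = 1.09 / √(1/13 + 1/6) = 2.2085
Critical value for a two-sided test at α = 0.05: z_{α/2} = 1.960.
Power = Φ(δ − 1.960) + Φ(−δ − 1.960) = Φ(0.249) + Φ(-4.168) = 0.5981 + 0.0000 = 0.5982.

Power ≈ 0.598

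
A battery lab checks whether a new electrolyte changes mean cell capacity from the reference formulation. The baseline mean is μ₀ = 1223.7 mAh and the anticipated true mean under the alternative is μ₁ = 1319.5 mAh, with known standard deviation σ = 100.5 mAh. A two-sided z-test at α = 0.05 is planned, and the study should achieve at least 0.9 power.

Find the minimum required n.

n = 12

Standardized effect: d = |μ₁ − μ₀| / σ = |1319.5 − 1223.7| / 100.5 = 0.9532
For power 0.9 need Φ(δ − z_{0.025}) = 0.9, so δ = z_{0.025} + z_{0.10} = 1.960 + 1.282 = 3.242.
(The Φ(−δ − z_{α/2}) term is vanishingly small for δ > 0 and is dropped in the standard sample-size formula.)
δ = d·√n ⇒ n = (δ/d)² = (3.242 / 0.9532)² = 11.56.
Round up to the next whole unit.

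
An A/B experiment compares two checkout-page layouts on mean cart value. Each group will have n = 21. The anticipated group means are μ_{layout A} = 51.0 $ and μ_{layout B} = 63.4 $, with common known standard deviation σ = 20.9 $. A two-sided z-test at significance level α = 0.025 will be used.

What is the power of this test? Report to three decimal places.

Standardized effect: d = |μ_{layout A} − μ_{layout B}| / σ = |51.0 − 63.4| / 20.9 = 0.5933
Noncentrality parameter: δ = d·√(n/2) = 0.5933 × √(21/2) = 1.9225
Critical value for a two-sided test at α = 0.025: z_{α/2} = 2.241.
Power = Φ(δ − 2.241) + Φ(−δ − 2.241) = Φ(-0.319) + Φ(-4.164) = 0.3749 + 0.0000 = 0.3749.

Power ≈ 0.375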